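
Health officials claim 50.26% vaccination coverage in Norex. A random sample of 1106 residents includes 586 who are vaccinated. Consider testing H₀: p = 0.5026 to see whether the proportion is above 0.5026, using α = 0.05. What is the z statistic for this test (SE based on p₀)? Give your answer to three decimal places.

p̂ = 586/1106 ≈ 0.52984.
SE = √(p₀(1−p₀)/n) = √(0.24999/1106) = 0.01503.
z = (0.52984 − 0.5026)/0.01503 = 0.02724/0.01503 = 1.812.
p-value = P(Z > 1.812) ≈ 0.0350, so at α = 0.05 we reject H₀.

z = 1.812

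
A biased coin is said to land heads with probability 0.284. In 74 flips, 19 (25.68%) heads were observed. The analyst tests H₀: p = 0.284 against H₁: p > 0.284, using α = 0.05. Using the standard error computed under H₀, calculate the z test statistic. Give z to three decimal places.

p̂ = 19/74 ≈ 0.25676.
Standard error under H₀: √(0.284×0.716/74) = 0.05242.
z = (0.25676 − 0.284)/0.05242 = -0.02724/0.05242 = -0.520.
p-value = P(Z > -0.520) ≈ 0.6984. With α = 0.05, fail to reject H₀.

z = -0.520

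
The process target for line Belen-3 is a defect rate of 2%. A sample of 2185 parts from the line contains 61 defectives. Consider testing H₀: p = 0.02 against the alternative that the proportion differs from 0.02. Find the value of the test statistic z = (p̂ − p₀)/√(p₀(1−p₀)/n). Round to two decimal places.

z = 2.64

p̂ = 61/2185 ≈ 0.02792.
Under H₀, SE = √(0.02·0.98/2185) = √(8.97025e-06) = 0.00300.
z = (0.02792 − 0.02)/0.00300 = 0.00792/0.00300 = 2.64.
p-value = 2·P(Z > 2.644) ≈ 0.0082.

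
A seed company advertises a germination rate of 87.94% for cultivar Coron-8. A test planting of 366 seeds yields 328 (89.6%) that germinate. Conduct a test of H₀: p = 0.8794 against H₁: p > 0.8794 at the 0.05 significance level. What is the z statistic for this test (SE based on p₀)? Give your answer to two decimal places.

z = 0.99

p̂ = 328/366 ≈ 0.8962.
Under H₀, SE = √(0.8794·0.1206/366) = √(0.00028977) = 0.0170.
z = (0.8962 − 0.8794)/0.0170 = 0.0168/0.0170 = 0.99.
p-value = P(Z > 0.985) ≈ 0.1622, so at α = 0.05 we fail to reject H₀.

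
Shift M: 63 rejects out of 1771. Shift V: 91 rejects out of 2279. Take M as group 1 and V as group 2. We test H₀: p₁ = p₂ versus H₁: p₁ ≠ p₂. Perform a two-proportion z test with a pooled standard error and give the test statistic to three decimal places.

z = -0.719

p̂₁ = 63/1771 ≈ 0.03557, p̂₂ = 91/2279 ≈ 0.03993.
Pooled p̂ = (63+91)/(1771+2279) = 154/4050 = 0.03802.
SE = √(p̂(1−p̂)(1/n₁+1/n₂)) = √(0.03802·0.96198·0.00100344) = √(3.67047e-05) = 0.00606.
z = (0.03557 − 0.03993)/0.00606 = -0.00436/0.00606 = -0.719.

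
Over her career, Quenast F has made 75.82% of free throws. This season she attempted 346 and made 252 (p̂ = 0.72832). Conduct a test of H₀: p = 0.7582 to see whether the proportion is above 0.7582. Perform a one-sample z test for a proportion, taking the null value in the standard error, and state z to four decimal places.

z = -1.2979

p̂ = 252/346 ≈ 0.728324.
Standard error under H₀: √(0.7582×0.2418/346) = 0.023019.
z = (0.728324 − 0.7582)/0.023019 = -0.029876/0.023019 = -1.2979.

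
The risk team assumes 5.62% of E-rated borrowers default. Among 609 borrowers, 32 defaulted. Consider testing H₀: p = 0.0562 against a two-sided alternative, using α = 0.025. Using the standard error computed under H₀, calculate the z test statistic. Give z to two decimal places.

p̂ = 32/609 = 0.05255.
Under H₀, SE = √(0.0562·0.9438/609) = √(8.70962e-05) = 0.00933.
z = (0.05255 − 0.0562)/0.00933 = -0.00365/0.00933 = -0.39.
p-value = 2·P(Z > 0.392) ≈ 0.6953. With α = 0.025, fail to reject H₀.

z = -0.39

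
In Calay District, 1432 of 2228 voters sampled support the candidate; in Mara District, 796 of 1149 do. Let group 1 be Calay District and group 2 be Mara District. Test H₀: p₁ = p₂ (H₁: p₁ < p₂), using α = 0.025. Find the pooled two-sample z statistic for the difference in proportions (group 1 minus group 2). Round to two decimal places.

p̂₁ = 1432/2228 ≈ 0.6427, p̂₂ = 796/1149 ≈ 0.6928.
Pooled p̂ = (1432+796)/(2228+1149) = 2228/3377 = 0.6598.
SE = √(0.224478 × 0.00131916) = 0.0172.
z = (0.6427 − 0.6928)/0.0172 = -0.0501/0.0172 = -2.91.
p-value = P(Z < -2.908) ≈ 0.0018. With α = 0.025, reject H₀.

z = -2.91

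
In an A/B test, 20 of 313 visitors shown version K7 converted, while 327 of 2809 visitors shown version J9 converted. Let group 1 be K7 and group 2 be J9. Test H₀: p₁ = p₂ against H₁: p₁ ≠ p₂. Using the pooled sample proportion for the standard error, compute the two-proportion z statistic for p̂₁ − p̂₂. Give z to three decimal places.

z = -2.804

p̂₁ = 20/313 ≈ 0.06390, p̂₂ = 327/2809 ≈ 0.11641.
Pooled p̂ = (20+327)/(313+2809) = 347/3122 = 0.11115.
SE = √(p̂(1−p̂)(1/n₁+1/n₂)) = √(0.11115·0.88885·0.00355089) = √(0.000350803) = 0.01873.
z = (0.06390 − 0.11641)/0.01873 = -0.05251/0.01873 = -2.804.
p-value = 2·P(Z > 2.804) ≈ 0.0051.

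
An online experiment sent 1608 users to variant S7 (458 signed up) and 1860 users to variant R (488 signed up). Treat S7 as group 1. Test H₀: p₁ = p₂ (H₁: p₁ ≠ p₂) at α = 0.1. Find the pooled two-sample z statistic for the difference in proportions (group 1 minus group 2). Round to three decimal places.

p̂₁ = 458/1608 = 0.28483, p̂₂ = 488/1860 = 0.26237.
Pooled p̂ = (458+488)/(1608+1860) = 946/3468 = 0.27278.
SE = √(p̂(1−p̂)(1/n₁+1/n₂)) = √(0.27278·0.72722·0.00115952) = √(0.000230016) = 0.01517.
z = (0.28483 − 0.26237)/0.01517 = 0.02246/0.01517 = 1.481.
p-value = 2·P(Z > 1.481) ≈ 0.1386. With α = 0.1, fail to reject H₀.

z = 1.481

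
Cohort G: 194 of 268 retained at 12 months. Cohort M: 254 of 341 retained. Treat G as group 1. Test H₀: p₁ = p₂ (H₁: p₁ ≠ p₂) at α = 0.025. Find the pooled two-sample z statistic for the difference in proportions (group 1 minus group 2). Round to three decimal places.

z = -0.583

p̂₁ = 194/268 ≈ 0.72388, p̂₂ = 254/341 ≈ 0.74487.
Pooled p̂ = (194+254)/(268+341) = 448/609 = 0.73563.
SE = √(p̂(1−p̂)(1/n₁+1/n₂)) = √(0.73563·0.26437·0.00666389) = √(0.00129598) = 0.03600.
z = (0.72388 − 0.74487)/0.03600 = -0.02099/0.03600 = -0.583.
Two-sided p-value ≈ 2·Φ(−0.583) = 0.5599. With α = 0.025, fail to reject H₀.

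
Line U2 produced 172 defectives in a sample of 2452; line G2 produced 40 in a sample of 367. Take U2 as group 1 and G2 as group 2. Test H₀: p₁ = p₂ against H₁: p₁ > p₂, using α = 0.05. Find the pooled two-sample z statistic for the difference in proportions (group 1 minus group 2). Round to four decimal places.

z = -2.6317

p̂₁ = 172/2452 = 0.0701468, p̂₂ = 40/367 = 0.1089918.
Pooled p̂ = (172+40)/(2452+367) = 212/2819 = 0.0752040.
SE = √(0.0695483 × 0.00313263) = 0.0147604.
z = (0.0701468 − 0.1089918)/0.0147604 = -0.0388450/0.0147604 = -2.6317.
p-value = P(Z > -2.632) ≈ 0.9958, so at α = 0.05 we fail to reject H₀.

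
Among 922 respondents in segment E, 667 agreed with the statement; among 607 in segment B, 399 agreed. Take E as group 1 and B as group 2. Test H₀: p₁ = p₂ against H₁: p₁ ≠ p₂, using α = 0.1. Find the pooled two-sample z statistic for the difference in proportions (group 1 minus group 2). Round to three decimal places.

p̂₁ = 667/922 ≈ 0.72343, p̂₂ = 399/607 ≈ 0.65733.
Pooled p̂ = (667+399)/(922+607) = 1066/1529 = 0.69719.
SE = √(p̂(1−p̂)(1/n₁+1/n₂)) = √(0.69719·0.30281·0.00273205) = √(0.000576781) = 0.02402.
z = (0.72343 − 0.65733)/0.02402 = 0.06610/0.02402 = 2.752.
Two-sided p-value ≈ 2·Φ(−2.752) = 0.0059. With α = 0.1, reject H₀.

z = 2.752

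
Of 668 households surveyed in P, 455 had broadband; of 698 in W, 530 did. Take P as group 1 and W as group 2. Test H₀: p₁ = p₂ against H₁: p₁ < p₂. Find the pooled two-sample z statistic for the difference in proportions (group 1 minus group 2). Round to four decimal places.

z = -3.2205

p̂₁ = 455/668 = 0.681138, p̂₂ = 530/698 = 0.759312.
Pooled p̂ = (455+530)/(668+698) = 985/1366 = 0.721083.
SE = √(p̂(1−p̂)(1/n₁+1/n₂)) = √(0.721083·0.278917·0.00292967) = √(0.000589222) = 0.024274.
z = (0.681138 − 0.759312)/0.024274 = -0.078174/0.024274 = -3.2205.
p-value = P(Z < -3.221) ≈ 0.0006.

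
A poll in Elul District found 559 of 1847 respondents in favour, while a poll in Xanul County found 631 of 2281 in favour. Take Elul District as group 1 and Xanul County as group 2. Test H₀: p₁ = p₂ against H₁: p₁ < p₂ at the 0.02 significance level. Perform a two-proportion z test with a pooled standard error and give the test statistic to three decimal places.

z = 1.835

p̂₁ = 559/1847 ≈ 0.30265, p̂₂ = 631/2281 ≈ 0.27663.
Pooled p̂ = (559+631)/(1847+2281) = 1190/4128 = 0.28828.
SE = √(p̂(1−p̂)(1/n₁+1/n₂)) = √(0.28828·0.71172·0.000979823) = √(0.000201033) = 0.01418.
z = (0.30265 − 0.27663)/0.01418 = 0.02602/0.01418 = 1.835.
p-value = P(Z < 1.835) ≈ 0.9668, so at α = 0.02 we fail to reject H₀.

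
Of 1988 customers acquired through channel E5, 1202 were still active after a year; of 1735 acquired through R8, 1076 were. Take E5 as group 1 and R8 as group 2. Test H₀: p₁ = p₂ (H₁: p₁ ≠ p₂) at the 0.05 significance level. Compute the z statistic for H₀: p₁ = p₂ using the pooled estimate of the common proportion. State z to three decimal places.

p̂₁ = 1202/1988 ≈ 0.60463, p̂₂ = 1076/1735 ≈ 0.62017.
Pooled p̂ = (1202+1076)/(1988+1735) = 2278/3723 = 0.61187.
SE = √(0.237485 × 0.00107939) = 0.01601.
z = (0.60463 − 0.62017)/0.01601 = -0.01554/0.01601 = -0.971.
p-value = 2·P(Z > 0.971) ≈ 0.3316; since p > α = 0.05, fail to reject H₀.

z = -0.971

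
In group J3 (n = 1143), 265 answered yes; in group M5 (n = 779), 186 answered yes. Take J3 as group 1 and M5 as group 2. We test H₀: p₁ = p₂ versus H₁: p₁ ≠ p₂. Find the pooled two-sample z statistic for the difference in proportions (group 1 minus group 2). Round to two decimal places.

p̂₁ = 265/1143 = 0.23185, p̂₂ = 186/779 = 0.23877.
Pooled p̂ = (265+186)/(1143+779) = 451/1922 = 0.23465.
SE = √(p̂(1−p̂)(1/n₁+1/n₂)) = √(0.23465·0.76535·0.00215859) = √(0.000387661) = 0.01969.
z = (0.23185 − 0.23877)/0.01969 = -0.00692/0.01969 = -0.35.
Two-sided p-value ≈ 2·Φ(−0.352) = 0.7252.

z = -0.35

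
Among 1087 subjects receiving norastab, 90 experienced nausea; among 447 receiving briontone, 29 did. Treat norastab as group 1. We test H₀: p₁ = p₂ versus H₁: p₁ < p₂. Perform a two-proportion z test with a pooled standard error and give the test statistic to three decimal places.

p̂₁ = 90/1087 = 0.08280, p̂₂ = 29/447 = 0.06488.
Pooled p̂ = (90+29)/(1087+447) = 119/1534 = 0.07757.
SE = √(0.0715571 × 0.0031571) = 0.01503.
z = (0.08280 − 0.06488)/0.01503 = 0.01792/0.01503 = 1.192.

z = 1.192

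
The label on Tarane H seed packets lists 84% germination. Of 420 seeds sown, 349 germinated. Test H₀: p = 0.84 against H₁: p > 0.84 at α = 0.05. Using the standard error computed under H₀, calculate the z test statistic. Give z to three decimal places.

p̂ = 349/420 = 0.83095.
Standard error under H₀: √(0.84×0.16/420) = 0.01789.
z = (0.83095 − 0.84)/0.01789 = -0.00905/0.01789 = -0.506.
p-value = P(Z > -0.506) ≈ 0.6935. With α = 0.05, fail to reject H₀.

z = -0.506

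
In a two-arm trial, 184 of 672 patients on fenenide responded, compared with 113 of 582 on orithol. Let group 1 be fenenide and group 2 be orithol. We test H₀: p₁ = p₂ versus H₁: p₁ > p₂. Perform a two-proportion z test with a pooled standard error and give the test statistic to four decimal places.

z = 3.3087

p̂₁ = 184/672 = 0.2738095, p̂₂ = 113/582 = 0.1941581.
Pooled p̂ = (184+113)/(672+582) = 297/1254 = 0.2368421.
SE = √(0.180748 × 0.00320631) = 0.0240735.
z = (0.2738095 − 0.1941581)/0.0240735 = 0.0796514/0.0240735 = 3.3087.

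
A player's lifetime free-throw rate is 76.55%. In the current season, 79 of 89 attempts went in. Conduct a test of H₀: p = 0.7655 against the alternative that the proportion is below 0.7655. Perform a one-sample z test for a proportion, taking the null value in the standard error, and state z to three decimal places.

p̂ = 79/89 ≈ 0.88764.
Under H₀, SE = √(0.7655·0.2345/89) = √(0.00201696) = 0.04491.
z = (0.88764 − 0.7655)/0.04491 = 0.12214/0.04491 = 2.720.

z = 2.720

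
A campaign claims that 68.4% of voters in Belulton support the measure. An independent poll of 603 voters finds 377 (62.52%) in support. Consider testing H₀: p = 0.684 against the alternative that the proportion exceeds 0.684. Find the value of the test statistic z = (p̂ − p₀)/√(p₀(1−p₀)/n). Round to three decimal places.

z = -3.105

p̂ = 377/603 ≈ 0.625207.
SE = √(p₀(1−p₀)/n) = √(0.21614/603) = 0.018933.
z = (0.625207 − 0.684)/0.018933 = -0.058793/0.018933 = -3.105.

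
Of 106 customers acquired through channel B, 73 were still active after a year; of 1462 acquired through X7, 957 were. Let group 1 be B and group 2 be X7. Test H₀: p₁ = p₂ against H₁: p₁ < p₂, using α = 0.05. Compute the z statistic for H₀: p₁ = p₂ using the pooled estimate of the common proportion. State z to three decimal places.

z = 0.714

p̂₁ = 73/106 ≈ 0.68868, p̂₂ = 957/1462 ≈ 0.65458.
Pooled p̂ = (73+957)/(106+1462) = 1030/1568 = 0.65689.
SE = √(0.225386 × 0.010118) = 0.04775.
z = (0.68868 − 0.65458)/0.04775 = 0.03410/0.04775 = 0.714.
p-value = P(Z < 0.714) ≈ 0.7624; since p > α = 0.05, fail to reject H₀.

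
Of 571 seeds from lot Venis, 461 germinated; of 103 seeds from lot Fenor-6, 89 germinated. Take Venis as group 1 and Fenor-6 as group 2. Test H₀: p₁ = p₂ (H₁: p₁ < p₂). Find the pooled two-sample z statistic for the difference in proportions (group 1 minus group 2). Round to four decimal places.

z = -1.3675

p̂₁ = 461/571 ≈ 0.807356, p̂₂ = 89/103 ≈ 0.864078.
Pooled p̂ = (461+89)/(571+103) = 550/674 = 0.816024.
SE = √(0.150129 × 0.0114601) = 0.041479.
z = (0.807356 − 0.864078)/0.041479 = -0.056722/0.041479 = -1.3675.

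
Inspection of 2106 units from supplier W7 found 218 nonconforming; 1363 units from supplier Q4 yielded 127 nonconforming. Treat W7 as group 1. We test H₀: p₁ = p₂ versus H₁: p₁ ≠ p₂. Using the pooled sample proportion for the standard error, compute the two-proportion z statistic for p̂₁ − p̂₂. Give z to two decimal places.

z = 0.99

p̂₁ = 218/2106 = 0.1035, p̂₂ = 127/1363 = 0.0932.
Pooled p̂ = (218+127)/(2106+1363) = 345/3469 = 0.0995.
SE = √(0.0895615 × 0.00120851) = 0.0104.
z = (0.1035 − 0.0932)/0.0104 = 0.0103/0.0104 = 0.99.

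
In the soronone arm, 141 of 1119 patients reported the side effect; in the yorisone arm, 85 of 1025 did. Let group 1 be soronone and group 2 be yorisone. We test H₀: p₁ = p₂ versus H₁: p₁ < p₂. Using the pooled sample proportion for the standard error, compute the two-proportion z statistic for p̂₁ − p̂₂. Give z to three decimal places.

z = 3.245

p̂₁ = 141/1119 ≈ 0.126005, p̂₂ = 85/1025 ≈ 0.082927.
Pooled p̂ = (141+85)/(1119+1025) = 226/2144 = 0.105410.
SE = √(p̂(1−p̂)(1/n₁+1/n₂)) = √(0.105410·0.894590·0.00186926) = √(0.00017627) = 0.013277.
z = (0.126005 − 0.082927)/0.013277 = 0.043078/0.013277 = 3.245.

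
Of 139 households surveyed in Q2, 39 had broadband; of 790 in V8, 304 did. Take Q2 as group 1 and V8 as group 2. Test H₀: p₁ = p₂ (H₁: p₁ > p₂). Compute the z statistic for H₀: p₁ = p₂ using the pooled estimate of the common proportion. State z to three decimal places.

p̂₁ = 39/139 = 0.28058, p̂₂ = 304/790 = 0.38481.
Pooled p̂ = (39+304)/(139+790) = 343/929 = 0.36921.
SE = √(0.232895 × 0.00846007) = 0.04439.
z = (0.28058 − 0.38481)/0.04439 = -0.10423/0.04439 = -2.348.

z = -2.348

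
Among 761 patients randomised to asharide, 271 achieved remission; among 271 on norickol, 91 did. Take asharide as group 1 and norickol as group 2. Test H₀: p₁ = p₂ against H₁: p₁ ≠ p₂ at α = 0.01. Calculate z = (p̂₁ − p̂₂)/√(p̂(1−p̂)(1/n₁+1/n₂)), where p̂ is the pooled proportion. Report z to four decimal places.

p̂₁ = 271/761 ≈ 0.356110, p̂₂ = 91/271 ≈ 0.335793.
Pooled p̂ = (271+91)/(761+271) = 362/1032 = 0.350775.
SE = √(0.227732 × 0.0050041) = 0.033758.
z = (0.356110 − 0.335793)/0.033758 = 0.020317/0.033758 = 0.6018.
Two-sided p-value ≈ 2·Φ(−0.602) = 0.5473, so at α = 0.01 we fail to reject H₀.

z = 0.6018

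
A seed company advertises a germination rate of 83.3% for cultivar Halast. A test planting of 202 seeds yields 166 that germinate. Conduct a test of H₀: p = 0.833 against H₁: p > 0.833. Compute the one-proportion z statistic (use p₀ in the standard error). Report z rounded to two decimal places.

z = -0.43

p̂ = 166/202 = 0.8218.
SE = √(p₀(1−p₀)/n) = √(0.13911/202) = 0.0262.
z = (0.8218 − 0.833)/0.0262 = -0.0112/0.0262 = -0.43.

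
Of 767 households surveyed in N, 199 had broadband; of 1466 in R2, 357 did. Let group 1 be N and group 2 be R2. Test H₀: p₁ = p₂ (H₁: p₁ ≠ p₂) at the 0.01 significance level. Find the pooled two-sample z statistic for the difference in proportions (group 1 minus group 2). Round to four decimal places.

z = 0.8268

p̂₁ = 199/767 ≈ 0.2594524, p̂₂ = 357/1466 ≈ 0.2435198.
Pooled p̂ = (199+357)/(767+1466) = 556/2233 = 0.2489924.
SE = √(p̂(1−p̂)(1/n₁+1/n₂)) = √(0.2489924·0.7510076·0.00198591) = √(0.000371355) = 0.0192706.
z = (0.2594524 − 0.2435198)/0.0192706 = 0.0159326/0.0192706 = 0.8268.
p-value = 2·P(Z > 0.827) ≈ 0.4084. With α = 0.01, fail to reject H₀.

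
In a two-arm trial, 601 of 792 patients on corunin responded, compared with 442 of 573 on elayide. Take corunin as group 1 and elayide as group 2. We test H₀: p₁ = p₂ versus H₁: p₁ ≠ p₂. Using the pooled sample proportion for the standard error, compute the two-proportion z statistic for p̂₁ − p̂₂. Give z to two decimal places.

z = -0.54

p̂₁ = 601/792 ≈ 0.7588, p̂₂ = 442/573 ≈ 0.7714.
Pooled p̂ = (601+442)/(792+573) = 1043/1365 = 0.7641.
SE = √(0.18025 × 0.00300783) = 0.0233.
z = (0.7588 − 0.7714)/0.0233 = -0.0126/0.0233 = -0.54.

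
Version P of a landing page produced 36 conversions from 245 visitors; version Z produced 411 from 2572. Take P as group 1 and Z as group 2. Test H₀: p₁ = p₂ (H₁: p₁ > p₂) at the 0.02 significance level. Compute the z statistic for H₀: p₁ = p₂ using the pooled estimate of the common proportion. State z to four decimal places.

z = -0.5264

p̂₁ = 36/245 ≈ 0.146939, p̂₂ = 411/2572 ≈ 0.159798.
Pooled p̂ = (36+411)/(245+2572) = 447/2817 = 0.158679.
SE = √(0.1335 × 0.00447044) = 0.024430.
z = (0.146939 − 0.159798)/0.024430 = -0.012859/0.024430 = -0.5264.
p-value = P(Z > -0.526) ≈ 0.7007. With α = 0.02, fail to reject H₀.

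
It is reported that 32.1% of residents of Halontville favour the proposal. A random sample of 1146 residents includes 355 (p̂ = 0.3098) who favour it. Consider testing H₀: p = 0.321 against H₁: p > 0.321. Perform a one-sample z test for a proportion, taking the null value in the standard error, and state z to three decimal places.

z = -0.814

p̂ = 355/1146 = 0.30977.
Under H₀, SE = √(0.321·0.679/1146) = √(0.000190191) = 0.01379.
z = (0.30977 − 0.321)/0.01379 = -0.01123/0.01379 = -0.814.
p-value = P(Z > -0.814) ≈ 0.7922.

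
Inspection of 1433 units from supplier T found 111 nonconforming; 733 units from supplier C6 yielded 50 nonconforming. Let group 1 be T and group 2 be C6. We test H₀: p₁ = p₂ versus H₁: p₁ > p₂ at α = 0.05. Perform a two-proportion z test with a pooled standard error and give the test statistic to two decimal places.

z = 0.78

p̂₁ = 111/1433 ≈ 0.0775, p̂₂ = 50/733 ≈ 0.0682.
Pooled p̂ = (111+50)/(1433+733) = 161/2166 = 0.0743.
SE = √(p̂(1−p̂)(1/n₁+1/n₂)) = √(0.0743·0.9257·0.00206209) = √(0.000141883) = 0.0119.
z = (0.0775 − 0.0682)/0.0119 = 0.0093/0.0119 = 0.78.
p-value = P(Z > 0.776) ≈ 0.2188; since p > α = 0.05, fail to reject H₀.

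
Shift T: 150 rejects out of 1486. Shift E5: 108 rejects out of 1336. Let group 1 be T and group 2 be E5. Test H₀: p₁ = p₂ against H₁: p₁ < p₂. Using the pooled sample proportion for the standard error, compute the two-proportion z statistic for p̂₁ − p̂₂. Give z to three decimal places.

z = 1.850

p̂₁ = 150/1486 = 0.100942, p̂₂ = 108/1336 = 0.080838.
Pooled p̂ = (150+108)/(1486+1336) = 258/2822 = 0.091425.
SE = √(0.0830661 × 0.00142145) = 0.010866.
z = (0.100942 − 0.080838)/0.010866 = 0.020104/0.010866 = 1.850.
p-value = P(Z < 1.850) ≈ 0.9679.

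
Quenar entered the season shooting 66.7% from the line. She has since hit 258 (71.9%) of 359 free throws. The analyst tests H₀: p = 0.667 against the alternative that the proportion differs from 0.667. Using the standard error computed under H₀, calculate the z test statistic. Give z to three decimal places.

p̂ = 258/359 = 0.71866.
Under H₀, SE = √(0.667·0.333/359) = √(0.000618694) = 0.02487.
z = (0.71866 − 0.667)/0.02487 = 0.05166/0.02487 = 2.077.

z = 2.077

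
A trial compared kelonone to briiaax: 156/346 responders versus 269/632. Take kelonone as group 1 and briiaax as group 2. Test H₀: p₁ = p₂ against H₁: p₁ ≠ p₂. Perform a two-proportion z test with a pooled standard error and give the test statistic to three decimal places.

p̂₁ = 156/346 ≈ 0.45087, p̂₂ = 269/632 ≈ 0.42563.
Pooled p̂ = (156+269)/(346+632) = 425/978 = 0.43456.
SE = √(p̂(1−p̂)(1/n₁+1/n₂)) = √(0.43456·0.56544·0.00447245) = √(0.00109896) = 0.03315.
z = (0.45087 − 0.42563)/0.03315 = 0.02524/0.03315 = 0.761.
Two-sided p-value ≈ 2·Φ(−0.761) = 0.4465.

z = 0.761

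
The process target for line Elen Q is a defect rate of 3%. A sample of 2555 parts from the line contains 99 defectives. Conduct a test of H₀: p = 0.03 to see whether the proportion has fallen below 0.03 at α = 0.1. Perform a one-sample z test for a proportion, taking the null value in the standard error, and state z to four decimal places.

z = 2.5920

p̂ = 99/2555 ≈ 0.038748.
Under H₀, SE = √(0.03·0.97/2555) = √(1.13894e-05) = 0.003375.
z = (0.038748 − 0.03)/0.003375 = 0.008748/0.003375 = 2.5920.
p-value = P(Z < 2.592) ≈ 0.9952, so at α = 0.1 we fail to reject H₀.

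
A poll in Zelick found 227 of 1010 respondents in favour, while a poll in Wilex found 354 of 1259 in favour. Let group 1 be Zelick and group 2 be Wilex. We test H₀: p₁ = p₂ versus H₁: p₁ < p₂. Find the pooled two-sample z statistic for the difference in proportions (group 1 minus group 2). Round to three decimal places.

p̂₁ = 227/1010 = 0.22475, p̂₂ = 354/1259 = 0.28118.
Pooled p̂ = (227+354)/(1010+1259) = 581/2269 = 0.25606.
SE = √(p̂(1−p̂)(1/n₁+1/n₂)) = √(0.25606·0.74394·0.00178438) = √(0.000339912) = 0.01844.
z = (0.22475 − 0.28118)/0.01844 = -0.05643/0.01844 = -3.060.
p-value = P(Z < -3.060) ≈ 0.0011.

z = -3.060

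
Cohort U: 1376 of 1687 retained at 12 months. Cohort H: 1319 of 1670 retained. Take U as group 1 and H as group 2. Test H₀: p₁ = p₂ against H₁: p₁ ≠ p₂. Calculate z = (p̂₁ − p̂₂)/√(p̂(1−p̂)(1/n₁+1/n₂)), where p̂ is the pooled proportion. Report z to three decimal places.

p̂₁ = 1376/1687 = 0.81565, p̂₂ = 1319/1670 = 0.78982.
Pooled p̂ = (1376+1319)/(1687+1670) = 2695/3357 = 0.80280.
SE = √(p̂(1−p̂)(1/n₁+1/n₂)) = √(0.80280·0.19720·0.00119157) = √(0.00018864) = 0.01373.
z = (0.81565 − 0.78982)/0.01373 = 0.02583/0.01373 = 1.881.
Two-sided p-value ≈ 2·Φ(−1.881) = 0.0600.

z = 1.881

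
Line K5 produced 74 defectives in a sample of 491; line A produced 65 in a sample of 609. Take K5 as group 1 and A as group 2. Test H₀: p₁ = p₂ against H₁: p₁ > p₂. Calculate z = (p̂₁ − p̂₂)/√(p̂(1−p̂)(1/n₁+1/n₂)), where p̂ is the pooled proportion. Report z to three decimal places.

z = 2.182

p̂₁ = 74/491 = 0.150713, p̂₂ = 65/609 = 0.106732.
Pooled p̂ = (74+65)/(491+609) = 139/1100 = 0.126364.
SE = √(p̂(1−p̂)(1/n₁+1/n₂)) = √(0.126364·0.873636·0.0036787) = √(0.000406113) = 0.020152.
z = (0.150713 − 0.106732)/0.020152 = 0.043981/0.020152 = 2.182.
p-value = P(Z > 2.182) ≈ 0.0145.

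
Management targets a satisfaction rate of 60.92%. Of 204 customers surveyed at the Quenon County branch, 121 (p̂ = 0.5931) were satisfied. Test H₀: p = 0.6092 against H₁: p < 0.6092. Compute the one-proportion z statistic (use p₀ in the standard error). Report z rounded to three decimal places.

z = -0.470

p̂ = 121/204 ≈ 0.59314.
SE = √(p₀(1−p₀)/n) = √(0.23808/204) = 0.03416.
z = (0.59314 − 0.6092)/0.03416 = -0.01606/0.03416 = -0.470.
p-value = P(Z < -0.470) ≈ 0.3191.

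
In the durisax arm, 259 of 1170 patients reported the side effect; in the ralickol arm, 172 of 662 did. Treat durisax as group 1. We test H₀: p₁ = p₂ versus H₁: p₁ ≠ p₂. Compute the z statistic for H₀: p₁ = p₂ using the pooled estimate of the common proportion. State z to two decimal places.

p̂₁ = 259/1170 ≈ 0.2214, p̂₂ = 172/662 ≈ 0.2598.
Pooled p̂ = (259+172)/(1170+662) = 431/1832 = 0.2353.
SE = √(p̂(1−p̂)(1/n₁+1/n₂)) = √(0.2353·0.7647·0.00236527) = √(0.000425546) = 0.0206.
z = (0.2214 − 0.2598)/0.0206 = -0.0384/0.0206 = -1.86.

z = -1.86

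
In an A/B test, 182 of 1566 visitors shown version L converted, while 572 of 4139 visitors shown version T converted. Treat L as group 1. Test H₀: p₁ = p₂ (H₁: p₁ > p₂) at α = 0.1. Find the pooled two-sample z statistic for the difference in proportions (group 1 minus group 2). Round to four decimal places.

p̂₁ = 182/1566 ≈ 0.1162197, p̂₂ = 572/4139 ≈ 0.1381976.
Pooled p̂ = (182+572)/(1566+4139) = 754/5705 = 0.1321648.
SE = √(p̂(1−p̂)(1/n₁+1/n₂)) = √(0.1321648·0.8678352·0.000880174) = √(0.000100954) = 0.0100476.
z = (0.1162197 − 0.1381976)/0.0100476 = -0.0219779/0.0100476 = -2.1874.
p-value = P(Z > -2.187) ≈ 0.9856. With α = 0.1, fail to reject H₀.

z = -2.1874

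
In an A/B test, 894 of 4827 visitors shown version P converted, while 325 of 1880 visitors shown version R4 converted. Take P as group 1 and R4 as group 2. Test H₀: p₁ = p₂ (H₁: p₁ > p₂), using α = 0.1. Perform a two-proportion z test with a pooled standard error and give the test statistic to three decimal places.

z = 1.177

p̂₁ = 894/4827 = 0.18521, p̂₂ = 325/1880 = 0.17287.
Pooled p̂ = (894+325)/(4827+1880) = 1219/6707 = 0.18175.
SE = √(p̂(1−p̂)(1/n₁+1/n₂)) = √(0.18175·0.81825·0.000739083) = √(0.000109914) = 0.01048.
z = (0.18521 − 0.17287)/0.01048 = 0.01234/0.01048 = 1.177.
p-value = P(Z > 1.177) ≈ 0.1197; since p > α = 0.1, fail to reject H₀.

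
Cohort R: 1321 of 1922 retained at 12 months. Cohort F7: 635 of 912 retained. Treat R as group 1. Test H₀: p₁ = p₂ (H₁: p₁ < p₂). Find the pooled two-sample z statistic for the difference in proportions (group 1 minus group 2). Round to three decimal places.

z = -0.482

p̂₁ = 1321/1922 ≈ 0.687305, p̂₂ = 635/912 ≈ 0.696272.
Pooled p̂ = (1321+635)/(1922+912) = 1956/2834 = 0.690191.
SE = √(0.213828 × 0.00161678) = 0.018593.
z = (0.687305 − 0.696272)/0.018593 = -0.008967/0.018593 = -0.482.
p-value = P(Z < -0.482) ≈ 0.3148.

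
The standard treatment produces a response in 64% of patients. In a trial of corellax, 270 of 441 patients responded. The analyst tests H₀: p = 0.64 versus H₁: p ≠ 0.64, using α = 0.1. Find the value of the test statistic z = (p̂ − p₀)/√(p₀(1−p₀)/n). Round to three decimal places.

p̂ = 270/441 = 0.61224.
Standard error under H₀: √(0.64×0.36/441) = 0.02286.
z = (0.61224 − 0.64)/0.02286 = -0.02776/0.02286 = -1.214.
Two-sided p-value ≈ 2·Φ(−1.214) = 0.2246, so at α = 0.1 we fail to reject H₀.

z = -1.214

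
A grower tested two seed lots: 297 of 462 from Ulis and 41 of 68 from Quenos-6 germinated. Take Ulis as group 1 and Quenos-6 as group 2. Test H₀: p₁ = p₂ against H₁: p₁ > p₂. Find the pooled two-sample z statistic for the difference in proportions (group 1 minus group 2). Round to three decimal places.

z = 0.639

p̂₁ = 297/462 = 0.64286, p̂₂ = 41/68 = 0.60294.
Pooled p̂ = (297+41)/(462+68) = 338/530 = 0.63774.
SE = √(0.231029 × 0.0168704) = 0.06243.
z = (0.64286 − 0.60294)/0.06243 = 0.03992/0.06243 = 0.639.
p-value = P(Z > 0.639) ≈ 0.2613.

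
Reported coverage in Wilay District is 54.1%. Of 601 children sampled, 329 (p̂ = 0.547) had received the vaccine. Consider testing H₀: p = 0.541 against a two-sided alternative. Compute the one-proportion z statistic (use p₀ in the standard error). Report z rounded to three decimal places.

p̂ = 329/601 ≈ 0.54742.
Under H₀, SE = √(0.541·0.459/601) = √(0.000413176) = 0.02033.
z = (0.54742 − 0.541)/0.02033 = 0.00642/0.02033 = 0.316.
p-value = 2·P(Z > 0.316) ≈ 0.7521.

z = 0.316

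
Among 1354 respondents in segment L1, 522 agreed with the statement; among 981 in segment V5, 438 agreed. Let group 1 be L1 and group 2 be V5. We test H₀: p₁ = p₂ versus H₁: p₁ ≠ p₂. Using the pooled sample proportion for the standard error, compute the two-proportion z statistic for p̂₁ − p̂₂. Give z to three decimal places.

p̂₁ = 522/1354 = 0.38552, p̂₂ = 438/981 = 0.44648.
Pooled p̂ = (522+438)/(1354+981) = 960/2335 = 0.41113.
SE = √(p̂(1−p̂)(1/n₁+1/n₂)) = √(0.41113·0.58887·0.00175792) = √(0.000425598) = 0.02063.
z = (0.38552 − 0.44648)/0.02063 = -0.06096/0.02063 = -2.955.

z = -2.955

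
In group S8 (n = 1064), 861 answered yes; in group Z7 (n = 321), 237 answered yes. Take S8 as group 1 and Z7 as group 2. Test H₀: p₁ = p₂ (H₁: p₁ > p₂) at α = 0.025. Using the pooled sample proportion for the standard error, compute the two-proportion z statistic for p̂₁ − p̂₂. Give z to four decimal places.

z = 2.7467

p̂₁ = 861/1064 = 0.809211, p̂₂ = 237/321 = 0.738318.
Pooled p̂ = (861+237)/(1064+321) = 1098/1385 = 0.792780.
SE = √(p̂(1−p̂)(1/n₁+1/n₂)) = √(0.792780·0.207220·0.00405511) = √(0.000666174) = 0.025810.
z = (0.809211 − 0.738318)/0.025810 = 0.070893/0.025810 = 2.7467.
p-value = P(Z > 2.747) ≈ 0.0030, so at α = 0.025 we reject H₀.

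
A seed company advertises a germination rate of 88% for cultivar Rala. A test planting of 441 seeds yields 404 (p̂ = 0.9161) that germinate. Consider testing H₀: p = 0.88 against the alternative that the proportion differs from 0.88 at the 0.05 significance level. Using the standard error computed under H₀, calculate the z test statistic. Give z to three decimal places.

p̂ = 404/441 ≈ 0.916100.
SE = √(p₀(1−p₀)/n) = √(0.1056/441) = 0.015474.
z = (0.916100 − 0.88)/0.015474 = 0.036100/0.015474 = 2.333.
p-value = 2·P(Z > 2.333) ≈ 0.0197; since p < α = 0.05, reject H₀.

z = 2.333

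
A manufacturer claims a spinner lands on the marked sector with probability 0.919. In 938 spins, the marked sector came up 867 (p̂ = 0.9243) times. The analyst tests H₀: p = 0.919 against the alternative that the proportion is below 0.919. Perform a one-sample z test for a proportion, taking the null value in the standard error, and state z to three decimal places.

z = 0.596

p̂ = 867/938 = 0.92431.
Standard error under H₀: √(0.919×0.081/938) = 0.00891.
z = (0.92431 − 0.919)/0.00891 = 0.00531/0.00891 = 0.596.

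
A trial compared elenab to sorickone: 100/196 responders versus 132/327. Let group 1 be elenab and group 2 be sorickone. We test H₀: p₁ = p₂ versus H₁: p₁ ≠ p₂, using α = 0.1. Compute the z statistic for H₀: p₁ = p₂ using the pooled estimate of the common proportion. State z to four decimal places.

z = 2.3738

p̂₁ = 100/196 ≈ 0.5102041, p̂₂ = 132/327 ≈ 0.4036697.
Pooled p̂ = (100+132)/(196+327) = 232/523 = 0.4435946.
SE = √(0.246818 × 0.00816014) = 0.0448784.
z = (0.5102041 − 0.4036697)/0.0448784 = 0.1065344/0.0448784 = 2.3738.
Two-sided p-value ≈ 2·Φ(−2.374) = 0.0176; since p < α = 0.1, reject H₀.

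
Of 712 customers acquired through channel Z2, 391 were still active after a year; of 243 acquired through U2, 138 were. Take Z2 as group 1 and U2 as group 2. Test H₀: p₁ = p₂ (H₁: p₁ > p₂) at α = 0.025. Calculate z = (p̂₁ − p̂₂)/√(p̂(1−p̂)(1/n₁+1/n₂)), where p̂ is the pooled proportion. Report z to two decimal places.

z = -0.51

p̂₁ = 391/712 ≈ 0.5492, p̂₂ = 138/243 ≈ 0.5679.
Pooled p̂ = (391+138)/(712+243) = 529/955 = 0.5539.
SE = √(p̂(1−p̂)(1/n₁+1/n₂)) = √(0.5539·0.4461·0.00551972) = √(0.00136388) = 0.0369.
z = (0.5492 − 0.5679)/0.0369 = -0.0187/0.0369 = -0.51.
p-value = P(Z > -0.508) ≈ 0.6941; since p > α = 0.025, fail to reject H₀.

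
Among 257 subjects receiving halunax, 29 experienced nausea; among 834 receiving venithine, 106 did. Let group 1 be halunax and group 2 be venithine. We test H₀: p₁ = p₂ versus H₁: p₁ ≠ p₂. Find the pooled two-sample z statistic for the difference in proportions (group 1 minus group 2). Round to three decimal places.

p̂₁ = 29/257 ≈ 0.11284, p̂₂ = 106/834 ≈ 0.12710.
Pooled p̂ = (29+106)/(257+834) = 135/1091 = 0.12374.
SE = √(p̂(1−p̂)(1/n₁+1/n₂)) = √(0.12374·0.87626·0.00509009) = √(0.000551909) = 0.02349.
z = (0.11284 − 0.12710)/0.02349 = -0.01426/0.02349 = -0.607.
p-value = 2·P(Z > 0.607) ≈ 0.5439.

z = -0.607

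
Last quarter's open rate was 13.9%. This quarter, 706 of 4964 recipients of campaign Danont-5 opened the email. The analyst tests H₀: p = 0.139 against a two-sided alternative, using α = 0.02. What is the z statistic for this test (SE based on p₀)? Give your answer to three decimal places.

p̂ = 706/4964 ≈ 0.142224.
Under H₀, SE = √(0.139·0.861/4964) = √(2.41094e-05) = 0.004910.
z = (0.142224 − 0.139)/0.004910 = 0.003224/0.004910 = 0.657.
p-value = 2·P(Z > 0.657) ≈ 0.5114, so at α = 0.02 we fail to reject H₀.

z = 0.657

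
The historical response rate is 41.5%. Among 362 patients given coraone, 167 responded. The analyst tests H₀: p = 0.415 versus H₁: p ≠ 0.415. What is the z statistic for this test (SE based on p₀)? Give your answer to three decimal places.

z = 1.789

p̂ = 167/362 ≈ 0.46133.
SE = √(p₀(1−p₀)/n) = √(0.24277/362) = 0.02590.
z = (0.46133 − 0.415)/0.02590 = 0.04633/0.02590 = 1.789.
Two-sided p-value ≈ 2·Φ(−1.789) = 0.0736.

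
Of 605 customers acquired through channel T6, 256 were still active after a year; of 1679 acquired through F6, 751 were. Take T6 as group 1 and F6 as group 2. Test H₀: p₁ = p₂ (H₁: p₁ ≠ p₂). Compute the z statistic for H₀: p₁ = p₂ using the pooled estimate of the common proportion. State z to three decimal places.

z = -1.026

p̂₁ = 256/605 ≈ 0.42314, p̂₂ = 751/1679 ≈ 0.44729.
Pooled p̂ = (256+751)/(605+1679) = 1007/2284 = 0.44089.
SE = √(p̂(1−p̂)(1/n₁+1/n₂)) = √(0.44089·0.55911·0.00224849) = √(0.000554266) = 0.02354.
z = (0.42314 − 0.44729)/0.02354 = -0.02415/0.02354 = -1.026.
p-value = 2·P(Z > 1.026) ≈ 0.3050.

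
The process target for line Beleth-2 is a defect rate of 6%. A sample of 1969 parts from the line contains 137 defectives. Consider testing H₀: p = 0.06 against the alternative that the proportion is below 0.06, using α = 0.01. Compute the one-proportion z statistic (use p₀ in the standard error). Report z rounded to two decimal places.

z = 1.79

p̂ = 137/1969 ≈ 0.06958.
Standard error under H₀: √(0.06×0.94/1969) = 0.00535.
z = (0.06958 − 0.06)/0.00535 = 0.00958/0.00535 = 1.79.
p-value = P(Z < 1.790) ≈ 0.9632; since p > α = 0.01, fail to reject H₀.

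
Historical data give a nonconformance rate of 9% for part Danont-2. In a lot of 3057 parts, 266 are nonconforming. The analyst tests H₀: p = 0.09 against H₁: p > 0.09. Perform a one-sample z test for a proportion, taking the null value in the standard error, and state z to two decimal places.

p̂ = 266/3057 ≈ 0.0870.
Standard error under H₀: √(0.09×0.91/3057) = 0.0052.
z = (0.0870 − 0.09)/0.0052 = -0.0030/0.0052 = -0.58.
p-value = P(Z > -0.577) ≈ 0.7180.

z = -0.58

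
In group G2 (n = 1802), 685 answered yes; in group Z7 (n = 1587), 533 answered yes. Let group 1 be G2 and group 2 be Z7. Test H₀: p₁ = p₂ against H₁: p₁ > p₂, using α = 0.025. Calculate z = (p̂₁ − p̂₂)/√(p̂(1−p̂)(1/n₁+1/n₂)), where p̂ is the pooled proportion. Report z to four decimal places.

z = 2.6807

p̂₁ = 685/1802 ≈ 0.380133, p̂₂ = 533/1587 ≈ 0.335854.
Pooled p̂ = (685+533)/(1802+1587) = 1218/3389 = 0.359398.
SE = √(0.230231 × 0.00118506) = 0.016518.
z = (0.380133 − 0.335854)/0.016518 = 0.044279/0.016518 = 2.6807.
p-value = P(Z > 2.681) ≈ 0.0037; since p < α = 0.025, reject H₀.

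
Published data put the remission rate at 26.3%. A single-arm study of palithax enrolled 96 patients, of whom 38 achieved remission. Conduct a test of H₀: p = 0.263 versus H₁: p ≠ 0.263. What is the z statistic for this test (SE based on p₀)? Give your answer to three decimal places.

p̂ = 38/96 = 0.39583.
SE = √(p₀(1−p₀)/n) = √(0.19383/96) = 0.04493.
z = (0.39583 − 0.263)/0.04493 = 0.13283/0.04493 = 2.956.

z = 2.956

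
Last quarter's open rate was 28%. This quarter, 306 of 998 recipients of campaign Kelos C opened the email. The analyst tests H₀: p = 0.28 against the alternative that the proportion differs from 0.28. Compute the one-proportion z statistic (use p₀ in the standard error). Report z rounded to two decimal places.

p̂ = 306/998 ≈ 0.3066.
Standard error under H₀: √(0.28×0.72/998) = 0.0142.
z = (0.3066 − 0.28)/0.0142 = 0.0266/0.0142 = 1.87.
p-value = 2·P(Z > 1.872) ≈ 0.0611.

z = 1.87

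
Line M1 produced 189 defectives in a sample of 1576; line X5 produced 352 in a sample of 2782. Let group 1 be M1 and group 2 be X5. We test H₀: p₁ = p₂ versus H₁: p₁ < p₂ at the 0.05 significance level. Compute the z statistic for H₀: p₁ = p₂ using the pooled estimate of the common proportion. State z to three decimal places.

p̂₁ = 189/1576 ≈ 0.119924, p̂₂ = 352/2782 ≈ 0.126528.
Pooled p̂ = (189+352)/(1576+2782) = 541/4358 = 0.124140.
SE = √(0.108729 × 0.000993971) = 0.010396.
z = (0.119924 − 0.126528)/0.010396 = -0.006604/0.010396 = -0.635.
p-value = P(Z < -0.635) ≈ 0.2626, so at α = 0.05 we fail to reject H₀.

z = -0.635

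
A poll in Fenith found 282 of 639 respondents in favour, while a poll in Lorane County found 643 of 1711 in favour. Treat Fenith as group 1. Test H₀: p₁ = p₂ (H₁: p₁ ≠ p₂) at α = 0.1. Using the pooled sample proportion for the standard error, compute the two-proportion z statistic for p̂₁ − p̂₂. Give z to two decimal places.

z = 2.89

p̂₁ = 282/639 = 0.4413, p̂₂ = 643/1711 = 0.3758.
Pooled p̂ = (282+643)/(639+1711) = 925/2350 = 0.3936.
SE = √(p̂(1−p̂)(1/n₁+1/n₂)) = √(0.3936·0.6064·0.0021494) = √(0.000513024) = 0.0227.
z = (0.4413 − 0.3758)/0.0227 = 0.0655/0.0227 = 2.89.
Two-sided p-value ≈ 2·Φ(−2.892) = 0.0038; since p < α = 0.1, reject H₀.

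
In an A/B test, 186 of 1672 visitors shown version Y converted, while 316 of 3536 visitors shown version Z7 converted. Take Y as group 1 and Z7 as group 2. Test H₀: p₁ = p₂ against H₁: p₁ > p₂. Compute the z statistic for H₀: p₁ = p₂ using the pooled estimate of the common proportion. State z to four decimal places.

z = 2.4976

p̂₁ = 186/1672 = 0.1112440, p̂₂ = 316/3536 = 0.0893665.
Pooled p̂ = (186+316)/(1672+3536) = 502/5208 = 0.0963902.
SE = √(0.0870991 × 0.000880892) = 0.0087593.
z = (0.1112440 − 0.0893665)/0.0087593 = 0.0218775/0.0087593 = 2.4976.
p-value = P(Z > 2.498) ≈ 0.0063.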